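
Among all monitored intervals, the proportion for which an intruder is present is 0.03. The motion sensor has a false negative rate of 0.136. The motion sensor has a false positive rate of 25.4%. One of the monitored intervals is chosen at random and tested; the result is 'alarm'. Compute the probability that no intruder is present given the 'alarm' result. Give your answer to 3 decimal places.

Let H be the event that an intruder is present. P(H) = 0.03, so P(¬H) = 0.97. With E the 'alarm' result, P(E|H) = 0.864 and P(E|¬H) = 0.254.
P(E) = 0.864·0.03 + 0.254·0.97 = 0.025920 + 0.24638 = 0.27230.
By Bayes' theorem, P(H|E) = 0.025920 / 0.27230 = 0.095. Hence P(¬H|E) = 1 − 0.095 = 0.905.

P(¬H | E) ≈ 0.905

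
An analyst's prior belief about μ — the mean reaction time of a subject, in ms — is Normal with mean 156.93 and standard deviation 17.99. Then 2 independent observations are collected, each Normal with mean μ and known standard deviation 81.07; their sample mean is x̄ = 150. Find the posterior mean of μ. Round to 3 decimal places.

With known σ, the Normal prior is conjugate. Weight on the data is w = (n/σ²)/(n/σ² + 1/τ₀²) = 0.00030431/(0.00030431+0.00308985) = 0.089656.
Posterior mean = w·x̄ + (1−w)·μ₀ = 0.089656·150 + 0.91034·156.93 = 156.309.

Posterior mean ≈ 156.309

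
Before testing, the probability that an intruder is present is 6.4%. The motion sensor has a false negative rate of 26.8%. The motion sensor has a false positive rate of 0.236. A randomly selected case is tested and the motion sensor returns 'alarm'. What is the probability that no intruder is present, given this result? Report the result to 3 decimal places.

P(¬H | E) ≈ 0.825

Write H for 'an intruder is present'. Prior odds H:¬H = 0.064/0.936 = 0.068376. For the 'alarm' outcome, the likelihood ratio is 0.732/0.236 = 3.1017.
Posterior odds = 0.068376 × 3.1017 = 0.21208, so P(H|E) = 0.21208/(1+0.21208) = 0.175. Then P(¬H|E) = 1 − 0.175 = 0.825.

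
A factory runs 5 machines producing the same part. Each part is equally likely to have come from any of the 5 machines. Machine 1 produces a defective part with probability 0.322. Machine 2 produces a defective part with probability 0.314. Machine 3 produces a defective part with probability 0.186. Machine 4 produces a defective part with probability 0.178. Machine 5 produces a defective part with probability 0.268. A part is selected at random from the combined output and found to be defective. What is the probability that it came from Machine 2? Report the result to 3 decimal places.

Posterior probability ≈ 0.248

P(defective|M1) = 0.322; P(defective|M2) = 0.314; P(defective|M3) = 0.186; P(defective|M4) = 0.178; P(defective|M5) = 0.268.
Prior × likelihood for each source: 0.2·0.322=0.06440, 0.2·0.314=0.06280, 0.2·0.186=0.03720, 0.2·0.178=0.03560, 0.2·0.268=0.05360. Summing gives P(defective) = 0.25360.
P(Machine 2 | defective) = 0.06280 / 0.25360 = 0.248.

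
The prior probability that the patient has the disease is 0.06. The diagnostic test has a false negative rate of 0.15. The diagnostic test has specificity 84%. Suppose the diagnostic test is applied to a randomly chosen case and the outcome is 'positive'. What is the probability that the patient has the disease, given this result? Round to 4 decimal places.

Write H for 'the patient has the disease'. Prior odds H:¬H = 0.06/0.94 = 0.063830. For the 'positive' outcome, the likelihood ratio is 0.85/0.16 = 5.3125.
Posterior odds = 0.063830 × 5.3125 = 0.33910, so P(H|E) = 0.33910/(1+0.33910) = 0.2532.

P(H | E) ≈ 0.2532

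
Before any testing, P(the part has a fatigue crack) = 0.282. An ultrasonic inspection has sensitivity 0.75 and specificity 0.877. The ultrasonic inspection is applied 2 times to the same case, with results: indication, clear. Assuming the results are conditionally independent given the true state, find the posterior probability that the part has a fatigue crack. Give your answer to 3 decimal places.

Let H be the event that the part has a fatigue crack; start with P(H) = 0.282. P('indication'|H) = 0.75, P('indication'|¬H) = 0.123.
Update on result 1 ('indication'): P(H) ← 0.75·0.2820 / (0.75·0.2820 + 0.123·0.7180) = 0.21150/0.29981 = 0.7054.
Update on result 2 ('clear'): P(H) ← 0.25·0.7054 / (0.25·0.7054 + 0.877·0.2946) = 0.17636/0.43469 = 0.4057.

Posterior P(H) ≈ 0.406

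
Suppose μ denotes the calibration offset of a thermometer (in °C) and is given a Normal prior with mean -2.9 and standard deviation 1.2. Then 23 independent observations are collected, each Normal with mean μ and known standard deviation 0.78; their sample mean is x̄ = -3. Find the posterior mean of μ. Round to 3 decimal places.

Prior precision 1/τ₀² = 1/1.2² = 0.694444; data precision n/σ² = 23/0.78² = 37.8041.
Posterior precision = 0.694444 + 37.8041 = 38.4985.
Posterior mean = (0.694444·-2.9 + 37.8041·-3) / 38.4985 = -2.998.

Posterior mean ≈ -2.998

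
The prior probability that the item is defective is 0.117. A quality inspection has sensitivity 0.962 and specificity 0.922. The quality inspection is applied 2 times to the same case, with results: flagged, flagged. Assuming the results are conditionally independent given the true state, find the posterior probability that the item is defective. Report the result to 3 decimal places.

Let H be the event that the item is defective; start with P(H) = 0.117. P('flagged'|H) = 0.962, P('flagged'|¬H) = 0.078.
Update on result 1 ('flagged'): P(H) ← 0.962·0.1170 / (0.962·0.1170 + 0.078·0.8830) = 0.11255/0.18143 = 0.6204.
Update on result 2 ('flagged'): P(H) ← 0.962·0.6204 / (0.962·0.6204 + 0.078·0.3796) = 0.59680/0.62641 = 0.9527.

Posterior P(H) ≈ 0.953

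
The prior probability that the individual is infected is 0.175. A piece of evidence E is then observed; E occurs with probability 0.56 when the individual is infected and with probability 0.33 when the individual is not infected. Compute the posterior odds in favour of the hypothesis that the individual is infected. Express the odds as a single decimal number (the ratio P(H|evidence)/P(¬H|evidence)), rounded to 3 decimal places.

Prior odds = 0.175/(1−0.175) = 0.21212.
Likelihood ratio for E = 0.56/0.33 = 1.6970.
Posterior odds = prior odds × LR = 0.35996.

Posterior odds ≈ 0.360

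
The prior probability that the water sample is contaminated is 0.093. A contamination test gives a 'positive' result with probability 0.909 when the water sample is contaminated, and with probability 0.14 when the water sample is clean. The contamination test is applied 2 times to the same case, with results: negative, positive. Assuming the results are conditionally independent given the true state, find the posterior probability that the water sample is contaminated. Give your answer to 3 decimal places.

Posterior P(H) ≈ 0.066

With H the event that the water sample is contaminated, the joint likelihood of the observed sequence is P(data|H) = 0.091·0.909 = 0.082719 and P(data|¬H) = 0.86·0.14 = 0.12040.
Bayes: P(H|data) = 0.093·0.082719 / (0.093·0.082719 + 0.907·0.12040) = 0.0076929/0.11690 = 0.0658.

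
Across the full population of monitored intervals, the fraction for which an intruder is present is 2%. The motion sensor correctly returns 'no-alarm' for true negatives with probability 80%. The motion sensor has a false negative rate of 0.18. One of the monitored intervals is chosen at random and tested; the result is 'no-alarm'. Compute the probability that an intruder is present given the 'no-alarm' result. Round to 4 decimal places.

P(H | E) ≈ 0.0046

Write H for 'an intruder is present'. Prior odds H:¬H = 0.02/0.98 = 0.020408. For the 'no-alarm' outcome, the likelihood ratio is 0.18/0.8 = 0.22500.
Posterior odds = 0.020408 × 0.22500 = 0.0045918, so P(H|E) = 0.0045918/(1+0.0045918) = 0.0046.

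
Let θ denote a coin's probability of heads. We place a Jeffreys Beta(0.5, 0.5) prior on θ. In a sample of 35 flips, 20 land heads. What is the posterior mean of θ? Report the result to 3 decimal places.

Observing 20 successes and 15 failures updates Beta(0.5, 0.5) by adding the success and failure counts to the two shape parameters: α = 0.5+20 = 20.5, β = 0.5+15 = 15.5.
Posterior mean = α/(α+β) = 20.5/36 = 0.569.

Posterior mean ≈ 0.569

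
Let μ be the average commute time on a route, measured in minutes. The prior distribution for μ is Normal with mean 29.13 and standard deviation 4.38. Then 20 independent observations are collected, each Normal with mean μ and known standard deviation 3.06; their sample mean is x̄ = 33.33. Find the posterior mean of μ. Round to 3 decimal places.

With known σ, the Normal prior is conjugate. Weight on the data is w = (n/σ²)/(n/σ² + 1/τ₀²) = 2.13593/(2.13593+0.0521257) = 0.97618.
Posterior mean = w·x̄ + (1−w)·μ₀ = 0.97618·33.33 + 0.023823·29.13 = 33.230.

Posterior mean ≈ 33.230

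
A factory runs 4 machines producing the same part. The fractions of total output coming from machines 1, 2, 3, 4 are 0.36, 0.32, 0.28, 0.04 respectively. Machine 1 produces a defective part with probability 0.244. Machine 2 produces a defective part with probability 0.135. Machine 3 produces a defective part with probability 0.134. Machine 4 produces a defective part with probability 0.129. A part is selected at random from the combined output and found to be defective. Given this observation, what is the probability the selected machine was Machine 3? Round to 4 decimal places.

P(defective|M1) = 0.244; P(defective|M2) = 0.135; P(defective|M3) = 0.134; P(defective|M4) = 0.129.
Prior × likelihood for each source: 0.36·0.244=0.08784, 0.32·0.135=0.04320, 0.28·0.134=0.03752, 0.04·0.129=0.005160. Summing gives P(defective) = 0.17372.
P(Machine 3 | defective) = 0.03752 / 0.17372 = 0.2160.

Posterior probability ≈ 0.2160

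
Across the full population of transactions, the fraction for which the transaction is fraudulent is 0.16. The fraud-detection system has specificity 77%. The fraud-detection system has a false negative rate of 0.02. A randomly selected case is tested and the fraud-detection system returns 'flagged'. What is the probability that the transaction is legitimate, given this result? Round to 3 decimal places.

P(¬H | E) ≈ 0.552

Write H for 'the transaction is fraudulent'. Prior odds H:¬H = 0.16/0.84 = 0.19048. For the 'flagged' outcome, the likelihood ratio is 0.98/0.23 = 4.2609.
Posterior odds = 0.19048 × 4.2609 = 0.81159, so P(H|E) = 0.81159/(1+0.81159) = 0.448. Then P(¬H|E) = 1 − 0.448 = 0.552.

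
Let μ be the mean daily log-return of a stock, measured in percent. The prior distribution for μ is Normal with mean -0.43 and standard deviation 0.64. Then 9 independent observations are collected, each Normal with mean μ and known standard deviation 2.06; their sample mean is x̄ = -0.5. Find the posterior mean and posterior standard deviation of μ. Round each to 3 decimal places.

Posterior mean ≈ -0.463; posterior SD ≈ 0.468

With known σ, the Normal prior is conjugate. Weight on the data is w = (n/σ²)/(n/σ² + 1/τ₀²) = 2.12084/(2.12084+2.44141) = 0.46487.
Posterior mean = w·x̄ + (1−w)·μ₀ = 0.46487·-0.5 + 0.53513·-0.43 = -0.463. Posterior variance = 1/(2.12084+2.44141) = 0.219190, so SD = 0.468.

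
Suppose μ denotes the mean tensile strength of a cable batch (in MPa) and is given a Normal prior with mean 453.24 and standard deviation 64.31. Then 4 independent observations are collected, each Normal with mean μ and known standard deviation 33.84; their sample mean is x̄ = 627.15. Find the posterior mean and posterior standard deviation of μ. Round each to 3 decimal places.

Prior precision 1/τ₀² = 1/64.31² = 0.00024179; data precision n/σ² = 4/33.84² = 0.00349301.
Posterior precision = 0.00024179 + 0.00349301 = 0.00373480, giving posterior SD = 1/√0.00373480 = 16.363.
Posterior mean = (0.00024179·453.24 + 0.00349301·627.15) / 0.00373480 = 615.891.

Posterior mean ≈ 615.891; posterior SD ≈ 16.363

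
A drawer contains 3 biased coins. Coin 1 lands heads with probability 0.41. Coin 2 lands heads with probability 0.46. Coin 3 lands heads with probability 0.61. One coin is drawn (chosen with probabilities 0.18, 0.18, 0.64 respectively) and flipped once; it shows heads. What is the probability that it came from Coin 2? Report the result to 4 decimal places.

Tabulate prior·likelihood by source: [1] prior 0.18, lik 0.41, product 0.07380; [2] prior 0.18, lik 0.46, product 0.08280; [3] prior 0.64, lik 0.61, product 0.3904.
Normalizing constant = 0.54700; the posterior for Coin 2 is its product over the sum, 0.08280/0.54700 = 0.1514.

Posterior probability ≈ 0.1514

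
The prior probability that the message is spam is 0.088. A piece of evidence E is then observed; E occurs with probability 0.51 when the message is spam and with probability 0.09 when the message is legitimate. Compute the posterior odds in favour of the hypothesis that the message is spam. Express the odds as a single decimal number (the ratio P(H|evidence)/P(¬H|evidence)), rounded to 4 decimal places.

Prior odds = 0.088/(1−0.088) = 0.096491. In log-odds, ln(0.096491) = -2.3383.
Add log likelihood ratio: ln(5.6667) = 1.7346.
Posterior log-odds = -0.60370, so posterior odds = exp(-0.60370) = 0.54678.

Posterior odds ≈ 0.5468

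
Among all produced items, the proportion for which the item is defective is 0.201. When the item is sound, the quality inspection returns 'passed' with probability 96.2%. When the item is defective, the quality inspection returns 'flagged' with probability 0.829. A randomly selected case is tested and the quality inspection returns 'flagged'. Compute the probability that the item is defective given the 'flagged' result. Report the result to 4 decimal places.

Let H be the event that the item is defective. P(H) = 0.201, so P(¬H) = 0.799. With E the 'flagged' result, P(E|H) = 0.829 and P(E|¬H) = 0.038.
P(E) = 0.829·0.201 + 0.038·0.799 = 0.16663 + 0.030362 = 0.19699.
By Bayes' theorem, P(H|E) = 0.16663 / 0.19699 = 0.8459.

P(H | E) ≈ 0.8459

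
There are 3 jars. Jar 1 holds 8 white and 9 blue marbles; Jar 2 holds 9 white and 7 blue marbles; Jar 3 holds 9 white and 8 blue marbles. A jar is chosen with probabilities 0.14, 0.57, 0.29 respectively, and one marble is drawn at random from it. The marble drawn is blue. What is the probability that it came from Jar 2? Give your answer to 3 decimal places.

Posterior probability ≈ 0.542

Tabulate prior·likelihood by source: [1] prior 0.14, lik 0.5294, product 0.07412; [2] prior 0.57, lik 0.4375, product 0.2494; [3] prior 0.29, lik 0.4706, product 0.1365.
Normalizing constant = 0.45996; the posterior for Jar 2 is its product over the sum, 0.2494/0.45996 = 0.542.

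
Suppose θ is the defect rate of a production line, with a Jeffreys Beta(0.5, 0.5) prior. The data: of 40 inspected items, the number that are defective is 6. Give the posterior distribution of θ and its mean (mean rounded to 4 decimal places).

Observing 6 successes and 34 failures updates Beta(0.5, 0.5) by adding the success and failure counts to the two shape parameters: α = 0.5+6 = 6.5, β = 0.5+34 = 34.5.
Posterior mean = α/(α+β) = 6.5/41 = 0.1585.

Posterior: Beta(6.5, 34.5); mean ≈ 0.1585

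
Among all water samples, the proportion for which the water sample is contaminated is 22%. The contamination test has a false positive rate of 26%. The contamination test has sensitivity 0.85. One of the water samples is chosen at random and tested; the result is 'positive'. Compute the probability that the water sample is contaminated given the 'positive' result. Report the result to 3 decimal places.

Write H for 'the water sample is contaminated'. Prior odds H:¬H = 0.22/0.78 = 0.28205. For the 'positive' outcome, the likelihood ratio is 0.85/0.26 = 3.2692.
Posterior odds = 0.28205 × 3.2692 = 0.92209, so P(H|E) = 0.92209/(1+0.92209) = 0.480.

P(H | E) ≈ 0.480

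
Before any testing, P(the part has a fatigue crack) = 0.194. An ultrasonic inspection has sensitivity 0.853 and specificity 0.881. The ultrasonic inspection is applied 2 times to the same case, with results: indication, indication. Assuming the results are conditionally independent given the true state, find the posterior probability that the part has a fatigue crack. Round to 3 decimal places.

Posterior P(H) ≈ 0.925

Let H be the event that the part has a fatigue crack; start with P(H) = 0.194. P('indication'|H) = 0.853, P('indication'|¬H) = 0.119.
Update on result 1 ('indication'): P(H) ← 0.853·0.1940 / (0.853·0.1940 + 0.119·0.8060) = 0.16548/0.26140 = 0.6331.
Update on result 2 ('indication'): P(H) ← 0.853·0.6331 / (0.853·0.6331 + 0.119·0.3669) = 0.54001/0.58367 = 0.9252.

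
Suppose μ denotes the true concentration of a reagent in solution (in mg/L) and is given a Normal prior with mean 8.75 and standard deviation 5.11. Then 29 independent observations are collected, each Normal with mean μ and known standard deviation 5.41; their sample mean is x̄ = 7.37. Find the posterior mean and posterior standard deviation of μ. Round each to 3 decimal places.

With known σ, the Normal prior is conjugate. Weight on the data is w = (n/σ²)/(n/σ² + 1/τ₀²) = 0.990840/(0.990840+0.0382964) = 0.96279.
Posterior mean = w·x̄ + (1−w)·μ₀ = 0.96279·7.37 + 0.037212·8.75 = 7.421. Posterior variance = 1/(0.990840+0.0382964) = 0.971689, so SD = 0.986.

Posterior mean ≈ 7.421; posterior SD ≈ 0.986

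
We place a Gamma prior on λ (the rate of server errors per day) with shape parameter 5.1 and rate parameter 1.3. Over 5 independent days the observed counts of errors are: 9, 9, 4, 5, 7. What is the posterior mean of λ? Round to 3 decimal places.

Total count ∑xᵢ = 34 over n = 5 days.
Gamma is conjugate to the Poisson likelihood: posterior is Gamma(shape = 5.1+34 = 39.1, rate = 1.3+5 = 6.3).
Posterior mean = shape/rate = 39.1/6.3 = 6.206.

Posterior mean ≈ 6.206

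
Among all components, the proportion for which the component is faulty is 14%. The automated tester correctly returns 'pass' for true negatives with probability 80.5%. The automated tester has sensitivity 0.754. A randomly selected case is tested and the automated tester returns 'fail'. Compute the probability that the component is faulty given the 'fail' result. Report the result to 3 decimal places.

P(H | E) ≈ 0.386

Let H be the event that the component is faulty. P(H) = 0.14, so P(¬H) = 0.86. With E the 'fail' result, P(E|H) = 0.754 and P(E|¬H) = 0.195.
P(E) = 0.754·0.14 + 0.195·0.86 = 0.10556 + 0.16770 = 0.27326.
By Bayes' theorem, P(H|E) = 0.10556 / 0.27326 = 0.386.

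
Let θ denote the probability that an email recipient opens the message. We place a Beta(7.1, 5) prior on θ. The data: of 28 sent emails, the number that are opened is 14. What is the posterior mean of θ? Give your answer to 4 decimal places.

Posterior mean ≈ 0.5262

The binomial likelihood is conjugate to the Beta prior: with 14 successes and 14 failures, the posterior is Beta(7.1+14, 5+14) = Beta(21.1, 19).
E[θ | data] = 21.1/(21.1+19) = 0.5262.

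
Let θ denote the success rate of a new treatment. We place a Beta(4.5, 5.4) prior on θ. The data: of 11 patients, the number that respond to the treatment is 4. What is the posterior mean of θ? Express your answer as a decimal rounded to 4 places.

Observing 4 successes and 7 failures updates Beta(4.5, 5.4) by adding the success and failure counts to the two shape parameters: α = 4.5+4 = 8.5, β = 5.4+7 = 12.4.
E[θ | data] = 8.5/(8.5+12.4) = 0.4067.

Posterior mean ≈ 0.4067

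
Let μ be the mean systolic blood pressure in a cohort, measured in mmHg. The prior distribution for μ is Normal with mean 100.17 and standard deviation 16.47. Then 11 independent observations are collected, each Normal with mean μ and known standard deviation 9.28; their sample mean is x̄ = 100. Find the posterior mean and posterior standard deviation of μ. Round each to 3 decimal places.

Posterior mean ≈ 100.005; posterior SD ≈ 2.759

Prior precision 1/τ₀² = 1/16.47² = 0.00368649; data precision n/σ² = 11/9.28² = 0.127731.
Posterior precision = 0.00368649 + 0.127731 = 0.131418, giving posterior SD = 1/√0.131418 = 2.759.
Posterior mean = (0.00368649·100.17 + 0.127731·100) / 0.131418 = 100.005.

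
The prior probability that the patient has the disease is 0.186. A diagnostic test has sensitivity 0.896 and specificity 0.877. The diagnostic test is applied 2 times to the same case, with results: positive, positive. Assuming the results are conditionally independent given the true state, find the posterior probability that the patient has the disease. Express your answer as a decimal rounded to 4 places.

Posterior P(H) ≈ 0.9238

With H the event that the patient has the disease, the joint likelihood of the observed sequence is P(data|H) = 0.896·0.896 = 0.80282 and P(data|¬H) = 0.123·0.123 = 0.015129.
Bayes: P(H|data) = 0.186·0.80282 / (0.186·0.80282 + 0.814·0.015129) = 0.14932/0.16164 = 0.9238.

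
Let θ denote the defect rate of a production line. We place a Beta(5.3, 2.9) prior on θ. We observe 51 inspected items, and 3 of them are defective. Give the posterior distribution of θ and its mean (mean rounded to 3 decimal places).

The binomial likelihood is conjugate to the Beta prior: with 3 successes and 48 failures, the posterior is Beta(5.3+3, 2.9+48) = Beta(8.3, 50.9).
E[θ | data] = 8.3/(8.3+50.9) = 0.140.

Posterior: Beta(8.3, 50.9); mean ≈ 0.140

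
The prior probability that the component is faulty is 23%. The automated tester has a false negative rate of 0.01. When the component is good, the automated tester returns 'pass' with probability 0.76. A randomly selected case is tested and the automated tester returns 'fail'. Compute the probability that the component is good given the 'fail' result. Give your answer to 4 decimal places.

P(¬H | E) ≈ 0.4480

Write H for 'the component is faulty'. Prior odds H:¬H = 0.23/0.77 = 0.29870. For the 'fail' outcome, the likelihood ratio is 0.99/0.24 = 4.1250.
Posterior odds = 0.29870 × 4.1250 = 1.2321, so P(H|E) = 1.2321/(1+1.2321) = 0.5520. Then P(¬H|E) = 1 − 0.5520 = 0.4480.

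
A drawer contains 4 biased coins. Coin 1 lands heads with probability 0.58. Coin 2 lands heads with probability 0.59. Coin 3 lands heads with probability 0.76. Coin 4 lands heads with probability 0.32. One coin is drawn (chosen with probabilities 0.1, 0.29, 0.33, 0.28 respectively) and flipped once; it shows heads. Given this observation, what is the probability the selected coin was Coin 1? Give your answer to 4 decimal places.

Posterior probability ≈ 0.1018

P(heads|C1) = 0.58; P(heads|C2) = 0.59; P(heads|C3) = 0.76; P(heads|C4) = 0.32.
Prior × likelihood for each source: 0.1·0.58=0.05800, 0.29·0.59=0.1711, 0.33·0.76=0.2508, 0.28·0.32=0.08960. Summing gives P(heads) = 0.56950.
P(Coin 1 | heads) = 0.05800 / 0.56950 = 0.1018.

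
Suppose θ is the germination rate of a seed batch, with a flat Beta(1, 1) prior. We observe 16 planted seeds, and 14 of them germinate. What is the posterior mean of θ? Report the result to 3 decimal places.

Posterior mean ≈ 0.833

Observing 14 successes and 2 failures updates Beta(1, 1) by adding the success and failure counts to the two shape parameters: α = 1+14 = 15, β = 1+2 = 3.
E[θ | data] = 15/(15+3) = 0.833.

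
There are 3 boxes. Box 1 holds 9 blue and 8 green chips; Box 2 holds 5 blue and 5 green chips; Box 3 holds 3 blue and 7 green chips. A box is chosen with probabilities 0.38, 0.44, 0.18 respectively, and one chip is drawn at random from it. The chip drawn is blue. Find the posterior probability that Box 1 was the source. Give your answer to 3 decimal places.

Tabulate prior·likelihood by source: [1] prior 0.38, lik 0.5294, product 0.2012; [2] prior 0.44, lik 0.5, product 0.2200; [3] prior 0.18, lik 0.3, product 0.05400.
Normalizing constant = 0.47518; the posterior for Box 1 is its product over the sum, 0.2012/0.47518 = 0.423.

Posterior probability ≈ 0.423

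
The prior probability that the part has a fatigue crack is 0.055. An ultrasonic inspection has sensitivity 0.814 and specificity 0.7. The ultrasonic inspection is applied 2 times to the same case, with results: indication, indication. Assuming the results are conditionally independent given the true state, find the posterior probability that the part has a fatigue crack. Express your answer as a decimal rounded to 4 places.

Posterior P(H) ≈ 0.3000

With H the event that the part has a fatigue crack, the joint likelihood of the observed sequence is P(data|H) = 0.814·0.814 = 0.66260 and P(data|¬H) = 0.3·0.3 = 0.090000.
Bayes: P(H|data) = 0.055·0.66260 / (0.055·0.66260 + 0.945·0.090000) = 0.036443/0.12149 = 0.3000.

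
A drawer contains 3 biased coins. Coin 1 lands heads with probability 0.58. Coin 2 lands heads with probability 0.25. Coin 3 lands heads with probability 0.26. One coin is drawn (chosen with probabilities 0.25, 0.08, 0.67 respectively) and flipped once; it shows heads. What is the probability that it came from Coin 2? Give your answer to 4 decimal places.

Posterior probability ≈ 0.0590

P(heads|C1) = 0.58; P(heads|C2) = 0.25; P(heads|C3) = 0.26.
Prior × likelihood for each source: 0.25·0.58=0.1450, 0.08·0.25=0.02000, 0.67·0.26=0.1742. Summing gives P(heads) = 0.33920.
P(Coin 2 | heads) = 0.02000 / 0.33920 = 0.0590.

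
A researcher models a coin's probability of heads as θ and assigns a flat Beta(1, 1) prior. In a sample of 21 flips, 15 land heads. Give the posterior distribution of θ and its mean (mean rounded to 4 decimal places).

The binomial likelihood is conjugate to the Beta prior: with 15 successes and 6 failures, the posterior is Beta(1+15, 1+6) = Beta(16, 7).
Posterior mean = α/(α+β) = 16/23 = 0.6957.

Posterior: Beta(16, 7); mean ≈ 0.6957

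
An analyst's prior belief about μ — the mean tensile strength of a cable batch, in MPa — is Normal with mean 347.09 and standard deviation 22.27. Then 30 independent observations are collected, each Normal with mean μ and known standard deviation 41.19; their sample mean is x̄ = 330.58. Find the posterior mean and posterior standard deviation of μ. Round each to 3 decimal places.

Posterior mean ≈ 332.270; posterior SD ≈ 7.125

With known σ, the Normal prior is conjugate. Weight on the data is w = (n/σ²)/(n/σ² + 1/τ₀²) = 0.0176823/(0.0176823+0.00201632) = 0.89764.
Posterior mean = w·x̄ + (1−w)·μ₀ = 0.89764·330.58 + 0.10236·347.09 = 332.270. Posterior variance = 1/(0.0176823+0.00201632) = 50.7651, so SD = 7.125.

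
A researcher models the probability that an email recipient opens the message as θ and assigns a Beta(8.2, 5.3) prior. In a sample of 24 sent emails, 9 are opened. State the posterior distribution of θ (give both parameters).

Posterior: Beta(17.2, 20.3)

Observing 9 successes and 15 failures updates Beta(8.2, 5.3) by adding the success and failure counts to the two shape parameters: α = 8.2+9 = 17.2, β = 5.3+15 = 20.3.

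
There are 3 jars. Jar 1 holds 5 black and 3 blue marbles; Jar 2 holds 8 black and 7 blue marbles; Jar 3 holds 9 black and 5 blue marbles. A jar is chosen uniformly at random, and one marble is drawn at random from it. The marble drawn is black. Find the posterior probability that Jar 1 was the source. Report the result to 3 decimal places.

Tabulate prior·likelihood by source: [1] prior 0.333333, lik 0.625, product 0.2083; [2] prior 0.333333, lik 0.5333, product 0.1778; [3] prior 0.333333, lik 0.6429, product 0.2143.
Normalizing constant = 0.60040; the posterior for Jar 1 is its product over the sum, 0.2083/0.60040 = 0.347.

Posterior probability ≈ 0.347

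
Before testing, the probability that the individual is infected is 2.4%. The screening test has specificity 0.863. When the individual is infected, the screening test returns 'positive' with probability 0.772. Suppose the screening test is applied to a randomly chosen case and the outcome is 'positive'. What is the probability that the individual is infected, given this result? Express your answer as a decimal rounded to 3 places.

P(H | E) ≈ 0.122

Let H be the event that the individual is infected. P(H) = 0.024, so P(¬H) = 0.976. With E the 'positive' result, P(E|H) = 0.772 and P(E|¬H) = 0.137.
P(E) = 0.772·0.024 + 0.137·0.976 = 0.018528 + 0.13371 = 0.15224.
By Bayes' theorem, P(H|E) = 0.018528 / 0.15224 = 0.122.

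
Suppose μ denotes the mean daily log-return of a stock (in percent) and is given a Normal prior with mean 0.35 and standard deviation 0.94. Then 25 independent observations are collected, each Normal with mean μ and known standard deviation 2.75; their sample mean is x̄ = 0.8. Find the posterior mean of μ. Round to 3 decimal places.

Prior precision 1/τ₀² = 1/0.94² = 1.13173; data precision n/σ² = 25/2.75² = 3.30579.
Posterior precision = 1.13173 + 3.30579 = 4.43752.
Posterior mean = (1.13173·0.35 + 3.30579·0.8) / 4.43752 = 0.685.

Posterior mean ≈ 0.685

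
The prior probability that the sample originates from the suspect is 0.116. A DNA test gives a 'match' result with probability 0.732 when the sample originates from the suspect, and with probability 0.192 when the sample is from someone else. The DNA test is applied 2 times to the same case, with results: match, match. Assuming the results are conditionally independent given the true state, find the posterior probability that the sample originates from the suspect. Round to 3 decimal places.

With H the event that the sample originates from the suspect, the joint likelihood of the observed sequence is P(data|H) = 0.732·0.732 = 0.53582 and P(data|¬H) = 0.192·0.192 = 0.036864.
Bayes: P(H|data) = 0.116·0.53582 / (0.116·0.53582 + 0.884·0.036864) = 0.062156/0.094743 = 0.6560.

Posterior P(H) ≈ 0.656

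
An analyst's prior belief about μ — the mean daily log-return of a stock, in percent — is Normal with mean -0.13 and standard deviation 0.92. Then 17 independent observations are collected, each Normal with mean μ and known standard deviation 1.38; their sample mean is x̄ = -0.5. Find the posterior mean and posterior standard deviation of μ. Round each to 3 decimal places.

Posterior mean ≈ -0.457; posterior SD ≈ 0.315

With known σ, the Normal prior is conjugate. Weight on the data is w = (n/σ²)/(n/σ² + 1/τ₀²) = 8.92670/(8.92670+1.18147) = 0.88312.
Posterior mean = w·x̄ + (1−w)·μ₀ = 0.88312·-0.5 + 0.11688·-0.13 = -0.457. Posterior variance = 1/(8.92670+1.18147) = 0.0989299, so SD = 0.315.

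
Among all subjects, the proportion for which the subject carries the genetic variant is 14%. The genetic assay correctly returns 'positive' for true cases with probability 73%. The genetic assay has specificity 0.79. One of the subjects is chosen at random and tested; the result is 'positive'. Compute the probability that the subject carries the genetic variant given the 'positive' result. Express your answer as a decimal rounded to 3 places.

P(H | E) ≈ 0.361

Write H for 'the subject carries the genetic variant'. Prior odds H:¬H = 0.14/0.86 = 0.16279. For the 'positive' outcome, the likelihood ratio is 0.73/0.21 = 3.4762.
Posterior odds = 0.16279 × 3.4762 = 0.56589, so P(H|E) = 0.56589/(1+0.56589) = 0.361.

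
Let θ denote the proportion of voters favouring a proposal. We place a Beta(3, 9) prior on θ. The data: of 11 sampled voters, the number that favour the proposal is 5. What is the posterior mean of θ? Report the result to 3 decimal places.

Observing 5 successes and 6 failures updates Beta(3, 9) by adding the success and failure counts to the two shape parameters: α = 3+5 = 8, β = 9+6 = 15.
Posterior mean = α/(α+β) = 8/23 = 0.348.

Posterior mean ≈ 0.348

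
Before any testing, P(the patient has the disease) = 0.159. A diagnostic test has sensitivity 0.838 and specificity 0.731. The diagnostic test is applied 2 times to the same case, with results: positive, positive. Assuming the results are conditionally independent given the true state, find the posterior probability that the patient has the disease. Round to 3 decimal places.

Posterior P(H) ≈ 0.647

With H the event that the patient has the disease, the joint likelihood of the observed sequence is P(data|H) = 0.838·0.838 = 0.70224 and P(data|¬H) = 0.269·0.269 = 0.072361.
Bayes: P(H|data) = 0.159·0.70224 / (0.159·0.70224 + 0.841·0.072361) = 0.11166/0.17251 = 0.6472.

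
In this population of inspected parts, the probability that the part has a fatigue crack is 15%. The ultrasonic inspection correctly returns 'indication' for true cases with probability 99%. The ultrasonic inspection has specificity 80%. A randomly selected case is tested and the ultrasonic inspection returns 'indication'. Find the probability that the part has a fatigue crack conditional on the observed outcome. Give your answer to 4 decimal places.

P(H | E) ≈ 0.4662

Let H be the event that the part has a fatigue crack. P(H) = 0.15, so P(¬H) = 0.85. With E the 'indication' result, P(E|H) = 0.99 and P(E|¬H) = 0.2.
P(E) = 0.99·0.15 + 0.2·0.85 = 0.14850 + 0.17000 = 0.31850.
By Bayes' theorem, P(H|E) = 0.14850 / 0.31850 = 0.4662.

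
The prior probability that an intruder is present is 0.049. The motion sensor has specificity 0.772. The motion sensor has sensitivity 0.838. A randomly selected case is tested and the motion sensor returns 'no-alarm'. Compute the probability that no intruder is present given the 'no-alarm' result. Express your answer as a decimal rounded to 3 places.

Let H be the event that an intruder is present. P(H) = 0.049, so P(¬H) = 0.951. With E the 'no-alarm' result, P(E|H) = 0.162 and P(E|¬H) = 0.772.
P(E) = 0.162·0.049 + 0.772·0.951 = 0.0079380 + 0.73417 = 0.74211.
By Bayes' theorem, P(H|E) = 0.0079380 / 0.74211 = 0.011. Hence P(¬H|E) = 1 − 0.011 = 0.989.

P(¬H | E) ≈ 0.989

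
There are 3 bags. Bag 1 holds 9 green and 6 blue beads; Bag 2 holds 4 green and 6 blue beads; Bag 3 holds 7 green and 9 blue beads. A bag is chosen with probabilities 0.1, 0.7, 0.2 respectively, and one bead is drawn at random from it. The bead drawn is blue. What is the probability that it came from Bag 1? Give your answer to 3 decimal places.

Tabulate prior·likelihood by source: [1] prior 0.1, lik 0.4, product 0.04000; [2] prior 0.7, lik 0.6, product 0.4200; [3] prior 0.2, lik 0.5625, product 0.1125.
Normalizing constant = 0.57250; the posterior for Bag 1 is its product over the sum, 0.04000/0.57250 = 0.070.

Posterior probability ≈ 0.070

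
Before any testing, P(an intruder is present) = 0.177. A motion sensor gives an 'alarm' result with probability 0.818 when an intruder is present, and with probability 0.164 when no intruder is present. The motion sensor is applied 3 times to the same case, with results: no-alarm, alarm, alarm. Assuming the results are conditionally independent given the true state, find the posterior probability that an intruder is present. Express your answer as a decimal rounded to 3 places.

With H the event that an intruder is present, the joint likelihood of the observed sequence is P(data|H) = 0.182·0.818·0.818 = 0.12178 and P(data|¬H) = 0.836·0.164·0.164 = 0.022485.
Bayes: P(H|data) = 0.177·0.12178 / (0.177·0.12178 + 0.823·0.022485) = 0.021555/0.040060 = 0.5381.

Posterior P(H) ≈ 0.538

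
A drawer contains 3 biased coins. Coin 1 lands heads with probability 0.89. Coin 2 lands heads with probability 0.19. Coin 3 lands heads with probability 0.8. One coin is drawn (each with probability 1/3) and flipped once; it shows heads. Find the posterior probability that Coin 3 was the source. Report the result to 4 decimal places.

Posterior probability ≈ 0.4255

Tabulate prior·likelihood by source: [1] prior 0.333333, lik 0.89, product 0.2967; [2] prior 0.333333, lik 0.19, product 0.06333; [3] prior 0.333333, lik 0.8, product 0.2667.
Normalizing constant = 0.62667; the posterior for Coin 3 is its product over the sum, 0.2667/0.62667 = 0.4255.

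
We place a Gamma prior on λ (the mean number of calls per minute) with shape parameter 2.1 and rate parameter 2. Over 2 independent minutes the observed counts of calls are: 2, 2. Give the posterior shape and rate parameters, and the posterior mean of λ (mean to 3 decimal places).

Total count ∑xᵢ = 4 over n = 2 minutes.
Gamma is conjugate to the Poisson likelihood: posterior is Gamma(shape = 2.1+4 = 6.1, rate = 2+2 = 4).
Posterior mean = shape/rate = 6.1/4 = 1.525.

Posterior: Gamma(shape=6.1, rate=4); mean ≈ 1.525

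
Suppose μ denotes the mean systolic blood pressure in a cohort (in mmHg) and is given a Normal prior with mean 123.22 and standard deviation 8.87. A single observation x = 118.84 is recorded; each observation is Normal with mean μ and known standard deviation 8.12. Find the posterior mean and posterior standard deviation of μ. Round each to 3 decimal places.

Posterior mean ≈ 120.837; posterior SD ≈ 5.989

Prior precision 1/τ₀² = 1/8.87² = 0.0127102; data precision n/σ² = 1/8.12² = 0.0151666.
Posterior precision = 0.0127102 + 0.0151666 = 0.0278768, giving posterior SD = 1/√0.0278768 = 5.989.
Posterior mean = (0.0127102·123.22 + 0.0151666·118.84) / 0.0278768 = 120.837.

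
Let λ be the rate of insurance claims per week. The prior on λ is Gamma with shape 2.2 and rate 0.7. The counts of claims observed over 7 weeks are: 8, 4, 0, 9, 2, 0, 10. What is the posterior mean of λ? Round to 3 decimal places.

Posterior mean ≈ 4.571

The Poisson likelihood adds the total count to the shape and the number of exposure periods to the rate. Here ∑xᵢ = 33 and n = 7, so shape 2.2→35.2 and rate 0.7→7.7.
E[λ | data] = 35.2/7.7 = 4.571.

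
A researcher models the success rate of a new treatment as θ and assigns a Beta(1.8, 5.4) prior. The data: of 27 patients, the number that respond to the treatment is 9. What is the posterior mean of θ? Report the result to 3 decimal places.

Posterior mean ≈ 0.316

Observing 9 successes and 18 failures updates Beta(1.8, 5.4) by adding the success and failure counts to the two shape parameters: α = 1.8+9 = 10.8, β = 5.4+18 = 23.4.
Posterior mean = α/(α+β) = 10.8/34.2 = 0.316.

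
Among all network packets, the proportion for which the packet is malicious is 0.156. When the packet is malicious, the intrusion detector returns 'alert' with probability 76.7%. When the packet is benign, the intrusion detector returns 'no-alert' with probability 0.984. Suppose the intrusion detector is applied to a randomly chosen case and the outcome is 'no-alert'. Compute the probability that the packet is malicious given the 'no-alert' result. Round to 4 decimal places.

P(H | E) ≈ 0.0419

Let H be the event that the packet is malicious. P(H) = 0.156, so P(¬H) = 0.844. With E the 'no-alert' result, P(E|H) = 0.233 and P(E|¬H) = 0.984.
P(E) = 0.233·0.156 + 0.984·0.844 = 0.036348 + 0.83050 = 0.86684.
By Bayes' theorem, P(H|E) = 0.036348 / 0.86684 = 0.0419.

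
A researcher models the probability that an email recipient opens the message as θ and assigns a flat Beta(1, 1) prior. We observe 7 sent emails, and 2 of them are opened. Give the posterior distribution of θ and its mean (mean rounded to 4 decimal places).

Posterior: Beta(3, 6); mean ≈ 0.3333

Observing 2 successes and 5 failures updates Beta(1, 1) by adding the success and failure counts to the two shape parameters: α = 1+2 = 3, β = 1+5 = 6.
E[θ | data] = 3/(3+6) = 0.3333.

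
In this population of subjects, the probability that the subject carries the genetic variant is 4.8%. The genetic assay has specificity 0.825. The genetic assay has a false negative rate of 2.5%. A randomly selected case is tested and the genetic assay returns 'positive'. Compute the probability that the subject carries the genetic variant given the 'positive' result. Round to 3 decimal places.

P(H | E) ≈ 0.219

Let H be the event that the subject carries the genetic variant. P(H) = 0.048, so P(¬H) = 0.952. With E the 'positive' result, P(E|H) = 0.975 and P(E|¬H) = 0.175.
P(E) = 0.975·0.048 + 0.175·0.952 = 0.046800 + 0.16660 = 0.21340.
By Bayes' theorem, P(H|E) = 0.046800 / 0.21340 = 0.219.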